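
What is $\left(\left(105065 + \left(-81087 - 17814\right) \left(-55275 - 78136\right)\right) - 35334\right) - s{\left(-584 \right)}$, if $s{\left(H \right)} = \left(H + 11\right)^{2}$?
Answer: $13194222713$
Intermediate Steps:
$s{\left(H \right)} = \left(11 + H\right)^{2}$
$\left(\left(105065 + \left(-81087 - 17814\right) \left(-55275 - 78136\right)\right) - 35334\right) - s{\left(-584 \right)} = \left(\left(105065 + \left(-81087 - 17814\right) \left(-55275 - 78136\right)\right) - 35334\right) - \left(11 - 584\right)^{2} = \left(\left(105065 - -13194481311\right) - 35334\right) - \left(-573\right)^{2} = \left(\left(105065 + 13194481311\right) - 35334\right) - 328329 = \left(13194586376 - 35334\right) - 328329 = 13194551042 - 328329 = 13194222713$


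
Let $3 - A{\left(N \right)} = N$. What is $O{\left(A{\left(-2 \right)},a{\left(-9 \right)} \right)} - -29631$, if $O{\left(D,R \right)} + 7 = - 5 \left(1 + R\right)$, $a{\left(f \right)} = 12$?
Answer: $29559$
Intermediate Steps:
$A{\left(N \right)} = 3 - N$
$O{\left(D,R \right)} = -12 - 5 R$ ($O{\left(D,R \right)} = -7 - 5 \left(1 + R\right) = -7 - \left(5 + 5 R\right) = -12 - 5 R$)
$O{\left(A{\left(-2 \right)},a{\left(-9 \right)} \right)} - -29631 = \left(-12 - 60\right) - -29631 = \left(-12 - 60\right) + 29631 = -72 + 29631 = 29559$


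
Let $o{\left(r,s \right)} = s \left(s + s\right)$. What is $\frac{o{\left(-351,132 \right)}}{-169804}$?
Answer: $- \frac{8712}{42451} \approx -0.20522$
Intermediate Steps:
$o{\left(r,s \right)} = 2 s^{2}$ ($o{\left(r,s \right)} = s 2 s = 2 s^{2}$)
$\frac{o{\left(-351,132 \right)}}{-169804} = \frac{2 \cdot 132^{2}}{-169804} = 2 \cdot 17424 \left(- \frac{1}{169804}\right) = 34848 \left(- \frac{1}{169804}\right) = - \frac{8712}{42451}$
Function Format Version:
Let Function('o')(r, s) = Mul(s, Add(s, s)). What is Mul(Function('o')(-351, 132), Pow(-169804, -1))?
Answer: Rational(-8712, 42451) ≈ -0.20522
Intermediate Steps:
Function('o')(r, s) = Mul(2, Pow(s, 2)) (Function('o')(r, s) = Mul(s, Mul(2, s)) = Mul(2, Pow(s, 2)))
Mul(Function('o')(-351, 132), Pow(-169804, -1)) = Mul(Mul(2, Pow(132, 2)), Pow(-169804, -1)) = Mul(Mul(2, 17424), Rational(-1, 169804)) = Mul(34848, Rational(-1, 169804)) = Rational(-8712, 42451)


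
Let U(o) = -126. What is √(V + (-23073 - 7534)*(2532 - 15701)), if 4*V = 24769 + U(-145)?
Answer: 5*√64491159/2 ≈ 20077.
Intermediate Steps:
V = 24643/4 (V = (24769 - 126)/4 = (¼)*24643 = 24643/4 ≈ 6160.8)
√(V + (-23073 - 7534)*(2532 - 15701)) = √(24643/4 + (-23073 - 7534)*(2532 - 15701)) = √(24643/4 - 30607*(-13169)) = √(24643/4 + 403063583) = √(1612278975/4) = 5*√64491159/2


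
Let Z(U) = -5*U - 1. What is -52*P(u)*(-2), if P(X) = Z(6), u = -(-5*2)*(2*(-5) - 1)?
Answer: -3224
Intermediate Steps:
Z(U) = -1 - 5*U
u = -110 (u = -(-10)*(-10 - 1) = -(-10)*(-11) = -1*110 = -110)
P(X) = -31 (P(X) = -1 - 5*6 = -1 - 30 = -31)
-52*P(u)*(-2) = -52*(-31)*(-2) = 1612*(-2) = -3224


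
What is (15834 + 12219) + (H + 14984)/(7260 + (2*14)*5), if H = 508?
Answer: 51901923/1850 ≈ 28055.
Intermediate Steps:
(15834 + 12219) + (H + 14984)/(7260 + (2*14)*5) = (15834 + 12219) + (508 + 14984)/(7260 + (2*14)*5) = 28053 + 15492/(7260 + 28*5) = 28053 + 15492/(7260 + 140) = 28053 + 15492/7400 = 28053 + 15492*(1/7400) = 28053 + 3873/1850 = 51901923/1850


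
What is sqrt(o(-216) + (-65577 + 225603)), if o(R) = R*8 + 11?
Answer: sqrt(158309) ≈ 397.88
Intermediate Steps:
o(R) = 11 + 8*R (o(R) = 8*R + 11 = 11 + 8*R)
sqrt(o(-216) + (-65577 + 225603)) = sqrt((11 + 8*(-216)) + (-65577 + 225603)) = sqrt((11 - 1728) + 160026) = sqrt(-1717 + 160026) = sqrt(158309)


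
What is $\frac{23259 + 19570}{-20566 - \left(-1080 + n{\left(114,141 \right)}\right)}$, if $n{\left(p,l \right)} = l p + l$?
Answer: $- \frac{42829}{35701} \approx -1.1997$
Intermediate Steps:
$n{\left(p,l \right)} = l + l p$
$\frac{23259 + 19570}{-20566 - \left(-1080 + n{\left(114,141 \right)}\right)} = \frac{23259 + 19570}{-20566 + \left(\left(8525 - 7445\right) - 141 \left(1 + 114\right)\right)} = \frac{42829}{-20566 + \left(\left(8525 - 7445\right) - 141 \cdot 115\right)} = \frac{42829}{-20566 + \left(1080 - 16215\right)} = \frac{42829}{-20566 - 15135} = \frac{42829}{-35701} = 42829 \left(- \frac{1}{35701}\right) = - \frac{42829}{35701}$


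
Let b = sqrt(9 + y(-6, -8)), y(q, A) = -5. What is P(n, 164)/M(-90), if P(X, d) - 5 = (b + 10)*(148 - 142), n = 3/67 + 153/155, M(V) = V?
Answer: -77/90 ≈ -0.85556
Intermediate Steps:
b = 2 (b = sqrt(9 - 5) = sqrt(4) = 2)
n = 10716/10385 (n = 3*(1/67) + 153*(1/155) = 3/67 + 153/155 = 10716/10385 ≈ 1.0319)
P(X, d) = 77 (P(X, d) = 5 + (2 + 10)*(148 - 142) = 5 + 12*6 = 5 + 72 = 77)
P(n, 164)/M(-90) = 77/(-90) = 77*(-1/90) = -77/90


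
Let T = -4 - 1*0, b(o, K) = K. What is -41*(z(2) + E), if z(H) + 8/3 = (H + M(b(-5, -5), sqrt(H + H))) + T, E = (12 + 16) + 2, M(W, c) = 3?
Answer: -3485/3 ≈ -1161.7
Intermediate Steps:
T = -4 (T = -4 + 0 = -4)
E = 30 (E = 28 + 2 = 30)
z(H) = -11/3 + H (z(H) = -8/3 + ((H + 3) - 4) = -8/3 + ((3 + H) - 4) = -8/3 + (-1 + H) = -11/3 + H)
-41*(z(2) + E) = -41*((-11/3 + 2) + 30) = -41*(-5/3 + 30) = -41*85/3 = -3485/3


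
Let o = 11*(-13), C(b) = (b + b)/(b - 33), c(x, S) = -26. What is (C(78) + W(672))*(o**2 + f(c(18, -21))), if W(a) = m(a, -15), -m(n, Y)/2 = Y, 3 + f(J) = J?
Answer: 2050168/3 ≈ 6.8339e+5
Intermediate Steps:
C(b) = 2*b/(-33 + b) (C(b) = (2*b)/(-33 + b) = 2*b/(-33 + b))
o = -143
f(J) = -3 + J
m(n, Y) = -2*Y
W(a) = 30 (W(a) = -2*(-15) = 30)
(C(78) + W(672))*(o**2 + f(c(18, -21))) = (2*78/(-33 + 78) + 30)*((-143)**2 + (-3 - 26)) = (2*78/45 + 30)*(20449 - 29) = (2*78*(1/45) + 30)*20420 = (52/15 + 30)*20420 = (502/15)*20420 = 2050168/3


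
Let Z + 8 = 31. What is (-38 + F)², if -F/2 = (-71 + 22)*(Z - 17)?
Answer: 302500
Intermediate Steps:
Z = 23 (Z = -8 + 31 = 23)
F = 588 (F = -2*(-71 + 22)*(23 - 17) = -(-98)*6 = -2*(-294) = 588)
(-38 + F)² = (-38 + 588)² = 550² = 302500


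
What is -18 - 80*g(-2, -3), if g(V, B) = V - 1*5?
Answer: 542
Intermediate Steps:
g(V, B) = -5 + V (g(V, B) = V - 5 = -5 + V)
-18 - 80*g(-2, -3) = -18 - 80*(-5 - 2) = -18 - 80*(-7) = -18 + 560 = 542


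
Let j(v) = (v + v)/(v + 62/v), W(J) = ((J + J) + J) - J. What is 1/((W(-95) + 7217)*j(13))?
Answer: 231/2375126 ≈ 9.7258e-5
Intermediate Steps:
W(J) = 2*J (W(J) = (2*J + J) - J = 3*J - J = 2*J)
j(v) = 2*v/(v + 62/v) (j(v) = (2*v)/(v + 62/v) = 2*v/(v + 62/v))
1/((W(-95) + 7217)*j(13)) = 1/((2*(-95) + 7217)*((2*13²/(62 + 13²)))) = 1/((-190 + 7217)*((2*169/(62 + 169)))) = 1/(7027*((2*169/231))) = 1/(7027*((2*169*(1/231)))) = 1/(7027*(338/231)) = (1/7027)*(231/338) = 231/2375126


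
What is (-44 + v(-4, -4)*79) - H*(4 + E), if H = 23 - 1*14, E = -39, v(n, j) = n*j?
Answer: 1535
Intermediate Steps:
v(n, j) = j*n
H = 9 (H = 23 - 14 = 9)
(-44 + v(-4, -4)*79) - H*(4 + E) = (-44 - 4*(-4)*79) - 9*(4 - 39) = (-44 + 16*79) - 9*(-35) = (-44 + 1264) - 1*(-315) = 1220 + 315 = 1535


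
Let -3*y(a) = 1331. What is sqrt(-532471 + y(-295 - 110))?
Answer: 2*I*sqrt(1199058)/3 ≈ 730.01*I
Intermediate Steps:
y(a) = -1331/3 (y(a) = -1/3*1331 = -1331/3)
sqrt(-532471 + y(-295 - 110)) = sqrt(-532471 - 1331/3) = sqrt(-1598744/3) = 2*I*sqrt(1199058)/3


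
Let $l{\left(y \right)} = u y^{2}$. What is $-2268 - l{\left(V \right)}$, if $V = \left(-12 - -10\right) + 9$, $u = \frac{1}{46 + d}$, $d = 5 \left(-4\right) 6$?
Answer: $- \frac{167783}{74} \approx -2267.3$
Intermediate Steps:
$d = -120$ ($d = \left(-20\right) 6 = -120$)
$u = - \frac{1}{74}$ ($u = \frac{1}{46 - 120} = \frac{1}{-74} = - \frac{1}{74} \approx -0.013514$)
$V = 7$ ($V = \left(-12 + 10\right) + 9 = -2 + 9 = 7$)
$l{\left(y \right)} = - \frac{y^{2}}{74}$
$-2268 - l{\left(V \right)} = -2268 - - \frac{7^{2}}{74} = -2268 - \left(- \frac{1}{74}\right) 49 = -2268 - - \frac{49}{74} = -2268 + \frac{49}{74} = - \frac{167783}{74}$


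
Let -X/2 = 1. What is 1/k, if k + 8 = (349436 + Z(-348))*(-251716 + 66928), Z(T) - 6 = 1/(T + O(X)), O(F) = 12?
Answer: -28/1808035257113 ≈ -1.5486e-11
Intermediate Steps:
X = -2 (X = -2*1 = -2)
Z(T) = 6 + 1/(12 + T) (Z(T) = 6 + 1/(T + 12) = 6 + 1/(12 + T))
k = -1808035257113/28 (k = -8 + (349436 + (73 + 6*(-348))/(12 - 348))*(-251716 + 66928) = -8 + (349436 + (73 - 2088)/(-336))*(-184788) = -8 + (349436 - 1/336*(-2015))*(-184788) = -8 + (349436 + 2015/336)*(-184788) = -8 + (117412511/336)*(-184788) = -8 - 1808035256889/28 = -1808035257113/28 ≈ -6.4573e+10)
1/k = 1/(-1808035257113/28) = -28/1808035257113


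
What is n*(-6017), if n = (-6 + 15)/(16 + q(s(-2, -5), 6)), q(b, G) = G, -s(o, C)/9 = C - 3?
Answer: -4923/2 ≈ -2461.5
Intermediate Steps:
s(o, C) = 27 - 9*C (s(o, C) = -9*(C - 3) = -9*(-3 + C) = 27 - 9*C)
n = 9/22 (n = (-6 + 15)/(16 + 6) = 9/22 ≈ 0.40909)
n*(-6017) = (9/22)*(-6017) = -4923/2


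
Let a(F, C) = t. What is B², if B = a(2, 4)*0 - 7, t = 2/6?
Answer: 49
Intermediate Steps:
t = ⅓ (t = 2*(⅙) = ⅓ ≈ 0.33333)
a(F, C) = ⅓
B = -7 (B = (⅓)*0 - 7 = 0 - 7 = -7)
B² = (-7)² = 49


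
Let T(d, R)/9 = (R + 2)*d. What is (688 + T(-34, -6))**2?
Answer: 3655744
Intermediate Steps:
T(d, R) = 9*d*(2 + R) (T(d, R) = 9*((R + 2)*d) = 9*((2 + R)*d) = 9*(d*(2 + R)) = 9*d*(2 + R))
(688 + T(-34, -6))**2 = (688 + 9*(-34)*(2 - 6))**2 = (688 + 9*(-34)*(-4))**2 = (688 + 1224)**2 = 1912**2 = 3655744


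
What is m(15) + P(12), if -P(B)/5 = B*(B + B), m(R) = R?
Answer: -1425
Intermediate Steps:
P(B) = -10*B**2 (P(B) = -5*B*(B + B) = -5*B*2*B = -10*B**2)
m(15) + P(12) = 15 - 10*12**2 = 15 - 10*144 = 15 - 1440 = -1425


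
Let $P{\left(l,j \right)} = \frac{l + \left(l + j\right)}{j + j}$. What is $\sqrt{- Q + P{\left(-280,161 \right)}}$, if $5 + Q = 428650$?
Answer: $\frac{i \sqrt{907015442}}{46} \approx 654.71 i$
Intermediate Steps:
$Q = 428645$ ($Q = -5 + 428650 = 428645$)
$P{\left(l,j \right)} = \frac{j + 2 l}{2 j}$ ($P{\left(l,j \right)} = \frac{l + \left(j + l\right)}{2 j} = \left(j + 2 l\right) \frac{1}{2 j} = \frac{j + 2 l}{2 j}$)
$\sqrt{- Q + P{\left(-280,161 \right)}} = \sqrt{\left(-1\right) 428645 + \frac{-280 + \frac{1}{2} \cdot 161}{161}} = \sqrt{-428645 + \frac{-280 + \frac{161}{2}}{161}} = \sqrt{-428645 + \frac{1}{161} \left(- \frac{399}{2}\right)} = \sqrt{-428645 - \frac{57}{46}} = \sqrt{- \frac{19717727}{46}} = \frac{i \sqrt{907015442}}{46}$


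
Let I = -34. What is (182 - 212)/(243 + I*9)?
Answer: 10/21 ≈ 0.47619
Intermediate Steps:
(182 - 212)/(243 + I*9) = (182 - 212)/(243 - 34*9) = -30/(243 - 306) = -30/(-63) = -30*(-1/63) = 10/21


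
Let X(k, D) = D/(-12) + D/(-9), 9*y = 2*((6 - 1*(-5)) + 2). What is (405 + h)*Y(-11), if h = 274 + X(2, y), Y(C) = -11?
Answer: -1208977/162 ≈ -7462.8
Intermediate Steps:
y = 26/9 (y = (2*((6 - 1*(-5)) + 2))/9 = (2*((6 + 5) + 2))/9 = (2*(11 + 2))/9 = (2*13)/9 = (1/9)*26 = 26/9 ≈ 2.8889)
X(k, D) = -7*D/36 (X(k, D) = D*(-1/12) + D*(-1/9) = -D/12 - D/9 = -7*D/36)
h = 44297/162 (h = 274 - 7/36*26/9 = 274 - 91/162 = 44297/162 ≈ 273.44)
(405 + h)*Y(-11) = (405 + 44297/162)*(-11) = (109907/162)*(-11) = -1208977/162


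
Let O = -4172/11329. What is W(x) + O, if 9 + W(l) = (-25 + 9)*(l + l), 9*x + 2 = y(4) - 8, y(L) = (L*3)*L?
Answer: -14731261/101961 ≈ -144.48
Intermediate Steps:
y(L) = 3*L² (y(L) = (3*L)*L = 3*L²)
x = 38/9 (x = -2/9 + (3*4² - 8)/9 = -2/9 + (3*16 - 8)/9 = -2/9 + (48 - 8)/9 = -2/9 + (⅑)*40 = -2/9 + 40/9 = 38/9 ≈ 4.2222)
O = -4172/11329 (O = -4172*1/11329 = -4172/11329 ≈ -0.36826)
W(l) = -9 - 32*l (W(l) = -9 + (-25 + 9)*(l + l) = -9 - 32*l)
W(x) + O = (-9 - 32*38/9) - 4172/11329 = (-9 - 1216/9) - 4172/11329 = -1297/9 - 4172/11329 = -14731261/101961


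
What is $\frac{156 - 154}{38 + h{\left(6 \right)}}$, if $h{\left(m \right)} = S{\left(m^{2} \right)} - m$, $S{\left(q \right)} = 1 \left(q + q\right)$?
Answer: $\frac{1}{52} \approx 0.019231$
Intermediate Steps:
$S{\left(q \right)} = 2 q$ ($S{\left(q \right)} = 1 \cdot 2 q = 2 q$)
$h{\left(m \right)} = - m + 2 m^{2}$ ($h{\left(m \right)} = 2 m^{2} - m = - m + 2 m^{2}$)
$\frac{156 - 154}{38 + h{\left(6 \right)}} = \frac{156 - 154}{38 + 6 \left(-1 + 2 \cdot 6\right)} = \frac{2}{38 + 6 \left(-1 + 12\right)} = \frac{2}{38 + 6 \cdot 11} = \frac{2}{38 + 66} = \frac{2}{104} = 2 \cdot \frac{1}{104} = \frac{1}{52}$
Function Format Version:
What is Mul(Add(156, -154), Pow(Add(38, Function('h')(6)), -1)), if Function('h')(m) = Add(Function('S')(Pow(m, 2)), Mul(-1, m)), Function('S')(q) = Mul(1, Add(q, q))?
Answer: Rational(1, 52) ≈ 0.019231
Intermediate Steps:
Function('S')(q) = Mul(2, q) (Function('S')(q) = Mul(1, Mul(2, q)) = Mul(2, q))
Function('h')(m) = Add(Mul(-1, m), Mul(2, Pow(m, 2))) (Function('h')(m) = Add(Mul(2, Pow(m, 2)), Mul(-1, m)) = Add(Mul(-1, m), Mul(2, Pow(m, 2))))
Mul(Add(156, -154), Pow(Add(38, Function('h')(6)), -1)) = Mul(Add(156, -154), Pow(Add(38, Mul(6, Add(-1, Mul(2, 6)))), -1)) = Mul(2, Pow(Add(38, Mul(6, Add(-1, 12))), -1)) = Mul(2, Pow(Add(38, Mul(6, 11)), -1)) = Mul(2, Pow(Add(38, 66), -1)) = Mul(2, Pow(104, -1)) = Mul(2, Rational(1, 104)) = Rational(1, 52)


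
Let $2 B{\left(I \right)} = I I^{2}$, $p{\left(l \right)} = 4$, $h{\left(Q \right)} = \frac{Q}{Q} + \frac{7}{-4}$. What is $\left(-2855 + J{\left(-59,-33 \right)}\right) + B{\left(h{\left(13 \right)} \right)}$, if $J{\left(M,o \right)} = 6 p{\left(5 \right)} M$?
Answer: $- \frac{546715}{128} \approx -4271.2$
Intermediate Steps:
$h{\left(Q \right)} = - \frac{3}{4}$ ($h{\left(Q \right)} = 1 + 7 \left(- \frac{1}{4}\right) = 1 - \frac{7}{4} = - \frac{3}{4}$)
$J{\left(M,o \right)} = 24 M$ ($J{\left(M,o \right)} = 6 \cdot 4 M = 24 M$)
$B{\left(I \right)} = \frac{I^{3}}{2}$ ($B{\left(I \right)} = \frac{I I^{2}}{2} = \frac{I^{3}}{2}$)
$\left(-2855 + J{\left(-59,-33 \right)}\right) + B{\left(h{\left(13 \right)} \right)} = \left(-2855 + 24 \left(-59\right)\right) + \frac{\left(- \frac{3}{4}\right)^{3}}{2} = \left(-2855 - 1416\right) + \frac{1}{2} \left(- \frac{27}{64}\right) = -4271 - \frac{27}{128} = - \frac{546715}{128}$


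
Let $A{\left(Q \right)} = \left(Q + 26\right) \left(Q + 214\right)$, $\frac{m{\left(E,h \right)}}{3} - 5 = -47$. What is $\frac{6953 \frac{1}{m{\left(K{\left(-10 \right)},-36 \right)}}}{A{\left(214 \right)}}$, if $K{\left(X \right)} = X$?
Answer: $- \frac{6953}{12942720} \approx -0.00053721$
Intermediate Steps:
$m{\left(E,h \right)} = -126$ ($m{\left(E,h \right)} = 15 + 3 \left(-47\right) = 15 - 141 = -126$)
$A{\left(Q \right)} = \left(26 + Q\right) \left(214 + Q\right)$
$\frac{6953 \frac{1}{m{\left(K{\left(-10 \right)},-36 \right)}}}{A{\left(214 \right)}} = \frac{6953 \frac{1}{-126}}{5564 + 214^{2} + 240 \cdot 214} = \frac{6953 \left(- \frac{1}{126}\right)}{5564 + 45796 + 51360} = - \frac{6953}{126 \cdot 102720} = \left(- \frac{6953}{126}\right) \frac{1}{102720} = - \frac{6953}{12942720}$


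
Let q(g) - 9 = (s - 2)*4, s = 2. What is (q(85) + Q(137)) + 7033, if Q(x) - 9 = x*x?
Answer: 25820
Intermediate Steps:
Q(x) = 9 + x**2 (Q(x) = 9 + x*x = 9 + x**2)
q(g) = 9 (q(g) = 9 + (2 - 2)*4 = 9 + 0*4 = 9 + 0 = 9)
(q(85) + Q(137)) + 7033 = (9 + (9 + 137**2)) + 7033 = (9 + (9 + 18769)) + 7033 = (9 + 18778) + 7033 = 18787 + 7033 = 25820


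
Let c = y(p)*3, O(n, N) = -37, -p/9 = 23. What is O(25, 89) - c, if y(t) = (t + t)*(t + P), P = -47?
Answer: -315505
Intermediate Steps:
p = -207 (p = -9*23 = -207)
y(t) = 2*t*(-47 + t) (y(t) = (t + t)*(t - 47) = (2*t)*(-47 + t) = 2*t*(-47 + t))
c = 315468 (c = (2*(-207)*(-47 - 207))*3 = (2*(-207)*(-254))*3 = 105156*3 = 315468)
O(25, 89) - c = -37 - 1*315468 = -37 - 315468 = -315505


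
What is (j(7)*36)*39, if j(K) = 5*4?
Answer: 28080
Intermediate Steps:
j(K) = 20
(j(7)*36)*39 = (20*36)*39 = 720*39 = 28080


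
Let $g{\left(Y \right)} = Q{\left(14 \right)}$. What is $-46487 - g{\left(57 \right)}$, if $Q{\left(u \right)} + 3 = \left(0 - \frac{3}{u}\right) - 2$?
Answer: $- \frac{650745}{14} \approx -46482.0$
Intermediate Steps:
$Q{\left(u \right)} = -5 - \frac{3}{u}$ ($Q{\left(u \right)} = -3 + \left(\left(0 - \frac{3}{u}\right) - 2\right) = -3 - \left(2 + \frac{3}{u}\right) = -5 - \frac{3}{u}$)
$g{\left(Y \right)} = - \frac{73}{14}$ ($g{\left(Y \right)} = -5 - \frac{3}{14} = - \frac{73}{14}$)
$-46487 - g{\left(57 \right)} = -46487 - - \frac{73}{14} = -46487 + \frac{73}{14} = - \frac{650745}{14}$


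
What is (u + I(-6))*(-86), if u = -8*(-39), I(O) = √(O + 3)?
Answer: -26832 - 86*I*√3 ≈ -26832.0 - 148.96*I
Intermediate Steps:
I(O) = √(3 + O)
u = 312
(u + I(-6))*(-86) = (312 + √(3 - 6))*(-86) = (312 + √(-3))*(-86) = (312 + I*√3)*(-86) = -26832 - 86*I*√3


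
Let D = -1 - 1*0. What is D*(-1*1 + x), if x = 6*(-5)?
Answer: 31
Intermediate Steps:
D = -1 (D = -1 + 0 = -1)
x = -30
D*(-1*1 + x) = -(-1*1 - 30) = -(-1 - 30) = -1*(-31) = 31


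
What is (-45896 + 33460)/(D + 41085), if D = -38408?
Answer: -12436/2677 ≈ -4.6455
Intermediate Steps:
(-45896 + 33460)/(D + 41085) = (-45896 + 33460)/(-38408 + 41085) = -12436/2677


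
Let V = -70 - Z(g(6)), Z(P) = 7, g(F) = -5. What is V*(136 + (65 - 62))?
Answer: -10703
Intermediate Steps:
V = -77 (V = -70 - 1*7 = -70 - 7 = -77)
V*(136 + (65 - 62)) = -77*(136 + (65 - 62)) = -77*(136 + 3) = -77*139 = -10703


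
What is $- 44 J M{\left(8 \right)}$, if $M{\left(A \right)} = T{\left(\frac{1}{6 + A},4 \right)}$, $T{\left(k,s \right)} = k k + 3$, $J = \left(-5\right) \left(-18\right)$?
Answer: $- \frac{583110}{49} \approx -11900.0$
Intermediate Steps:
$J = 90$
$T{\left(k,s \right)} = 3 + k^{2}$ ($T{\left(k,s \right)} = k^{2} + 3 = 3 + k^{2}$)
$M{\left(A \right)} = 3 + \frac{1}{\left(6 + A\right)^{2}}$ ($M{\left(A \right)} = 3 + \left(\frac{1}{6 + A}\right)^{2} = 3 + \frac{1}{\left(6 + A\right)^{2}}$)
$- 44 J M{\left(8 \right)} = \left(-44\right) 90 \left(3 + \frac{1}{\left(6 + 8\right)^{2}}\right) = - 3960 \left(3 + \frac{1}{196}\right) = \left(-3960\right) \frac{589}{196} = - \frac{583110}{49}$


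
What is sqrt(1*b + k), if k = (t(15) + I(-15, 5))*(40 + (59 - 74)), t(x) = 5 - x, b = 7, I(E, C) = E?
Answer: I*sqrt(618) ≈ 24.86*I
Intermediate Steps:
k = -625 (k = ((5 - 1*15) - 15)*(40 + (59 - 74)) = ((5 - 15) - 15)*(40 - 15) = (-10 - 15)*25 = -25*25 = -625)
sqrt(1*b + k) = sqrt(1*7 - 625) = sqrt(7 - 625) = sqrt(-618) = I*sqrt(618)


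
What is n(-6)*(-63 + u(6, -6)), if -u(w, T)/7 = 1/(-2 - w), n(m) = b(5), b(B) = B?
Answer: -2485/8 ≈ -310.63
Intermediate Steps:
n(m) = 5
u(w, T) = -7/(-2 - w)
n(-6)*(-63 + u(6, -6)) = 5*(-63 + 7/(2 + 6)) = 5*(-63 + 7/8) = 5*(-497/8) = -2485/8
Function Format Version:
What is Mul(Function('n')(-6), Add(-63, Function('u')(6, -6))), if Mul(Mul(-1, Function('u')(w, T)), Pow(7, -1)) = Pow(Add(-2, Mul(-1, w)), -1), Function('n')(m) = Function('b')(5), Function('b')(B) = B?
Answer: Rational(-2485, 8) ≈ -310.63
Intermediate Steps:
Function('n')(m) = 5
Function('u')(w, T) = Mul(-7, Pow(Add(-2, Mul(-1, w)), -1))
Mul(Function('n')(-6), Add(-63, Function('u')(6, -6))) = Mul(5, Add(-63, Mul(7, Pow(Add(2, 6), -1)))) = Mul(5, Add(-63, Mul(7, Pow(8, -1)))) = Mul(5, Add(-63, Mul(7, Rational(1, 8)))) = Mul(5, Add(-63, Rational(7, 8))) = Mul(5, Rational(-497, 8)) = Rational(-2485, 8)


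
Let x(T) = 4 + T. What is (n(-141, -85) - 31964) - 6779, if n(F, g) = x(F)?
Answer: -38880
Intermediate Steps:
n(F, g) = 4 + F
(n(-141, -85) - 31964) - 6779 = ((4 - 141) - 31964) - 6779 = (-137 - 31964) - 6779 = -32101 - 6779 = -38880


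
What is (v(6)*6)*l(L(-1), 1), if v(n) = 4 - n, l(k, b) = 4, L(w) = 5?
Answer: -48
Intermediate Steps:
(v(6)*6)*l(L(-1), 1) = ((4 - 1*6)*6)*4 = ((4 - 6)*6)*4 = -2*6*4 = -12*4 = -48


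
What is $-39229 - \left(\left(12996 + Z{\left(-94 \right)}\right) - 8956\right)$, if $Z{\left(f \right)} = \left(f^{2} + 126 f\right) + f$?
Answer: $-40167$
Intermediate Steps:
$Z{\left(f \right)} = f^{2} + 127 f$
$-39229 - \left(\left(12996 + Z{\left(-94 \right)}\right) - 8956\right) = -39229 - \left(\left(12996 - 94 \left(127 - 94\right)\right) - 8956\right) = -39229 - \left(\left(12996 - 3102\right) - 8956\right) = -39229 - \left(9894 - 8956\right) = -39229 - 938 = -40167$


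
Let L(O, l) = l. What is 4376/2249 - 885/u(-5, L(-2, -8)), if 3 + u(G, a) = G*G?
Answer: -1894093/49478 ≈ -38.281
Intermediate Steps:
u(G, a) = -3 + G² (u(G, a) = -3 + G*G = -3 + G²)
4376/2249 - 885/u(-5, L(-2, -8)) = 4376/2249 - 885/(-3 + (-5)²) = 4376*(1/2249) - 885/(-3 + 25) = 4376/2249 - 885/22 = -1894093/49478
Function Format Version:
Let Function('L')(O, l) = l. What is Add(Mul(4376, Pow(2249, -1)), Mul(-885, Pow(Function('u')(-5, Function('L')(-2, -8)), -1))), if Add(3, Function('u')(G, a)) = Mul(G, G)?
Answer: Rational(-1894093, 49478) ≈ -38.281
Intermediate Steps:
Function('u')(G, a) = Add(-3, Pow(G, 2)) (Function('u')(G, a) = Add(-3, Mul(G, G)) = Add(-3, Pow(G, 2)))
Add(Mul(4376, Pow(2249, -1)), Mul(-885, Pow(Function('u')(-5, Function('L')(-2, -8)), -1))) = Add(Mul(4376, Pow(2249, -1)), Mul(-885, Pow(Add(-3, Pow(-5, 2)), -1))) = Add(Mul(4376, Rational(1, 2249)), Mul(-885, Pow(Add(-3, 25), -1))) = Add(Rational(4376, 2249), Mul(-885, Pow(22, -1))) = Add(Rational(4376, 2249), Mul(-885, Rational(1, 22))) = Add(Rational(4376, 2249), Rational(-885, 22)) = Rational(-1894093, 49478)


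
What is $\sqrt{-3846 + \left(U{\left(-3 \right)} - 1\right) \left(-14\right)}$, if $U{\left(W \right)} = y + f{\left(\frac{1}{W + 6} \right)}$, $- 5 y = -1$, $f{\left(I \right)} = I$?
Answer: $\frac{2 i \sqrt{215970}}{15} \approx 61.963 i$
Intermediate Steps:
$y = \frac{1}{5}$ ($y = \left(- \frac{1}{5}\right) \left(-1\right) = \frac{1}{5} \approx 0.2$)
$U{\left(W \right)} = \frac{1}{5} + \frac{1}{6 + W}$ ($U{\left(W \right)} = \frac{1}{5} + \frac{1}{W + 6} = \frac{1}{5} + \frac{1}{6 + W}$)
$\sqrt{-3846 + \left(U{\left(-3 \right)} - 1\right) \left(-14\right)} = \sqrt{-3846 + \left(\frac{11 - 3}{5 \left(6 - 3\right)} - 1\right) \left(-14\right)} = \sqrt{-3846 + \left(\frac{1}{5} \cdot \frac{1}{3} \cdot 8 - 1\right) \left(-14\right)} = \sqrt{-3846 + \left(\frac{8}{15} - 1\right) \left(-14\right)} = \sqrt{-3846 - - \frac{98}{15}} = \sqrt{-3846 + \frac{98}{15}} = \sqrt{- \frac{57592}{15}} = \frac{2 i \sqrt{215970}}{15}$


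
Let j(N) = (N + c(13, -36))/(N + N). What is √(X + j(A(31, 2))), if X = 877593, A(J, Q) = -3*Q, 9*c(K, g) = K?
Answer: √284340255/18 ≈ 936.80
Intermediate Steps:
c(K, g) = K/9
j(N) = (13/9 + N)/(2*N) (j(N) = (N + (⅑)*13)/(N + N) = (N + 13/9)/((2*N)) = (13/9 + N)*(1/(2*N)) = (13/9 + N)/(2*N))
√(X + j(A(31, 2))) = √(877593 + (13 + 9*(-3*2))/(18*((-3*2)))) = √(877593 + (1/18)*(13 + 9*(-6))/(-6)) = √(877593 + (1/18)*(-⅙)*(13 - 54)) = √(877593 + (1/18)*(-⅙)*(-41)) = √(877593 + 41/108) = √(94780085/108) = √284340255/18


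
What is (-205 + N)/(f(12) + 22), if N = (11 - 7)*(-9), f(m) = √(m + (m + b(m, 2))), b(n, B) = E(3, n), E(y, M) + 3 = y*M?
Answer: -5302/427 + 241*√57/427 ≈ -8.1557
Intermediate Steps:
E(y, M) = -3 + M*y (E(y, M) = -3 + y*M = -3 + M*y)
b(n, B) = -3 + 3*n (b(n, B) = -3 + n*3 = -3 + 3*n)
f(m) = √(-3 + 5*m) (f(m) = √(m + (m + (-3 + 3*m))) = √(m + (-3 + 4*m)) = √(-3 + 5*m))
N = -36 (N = 4*(-9) = -36)
(-205 + N)/(f(12) + 22) = (-205 - 36)/(√(-3 + 5*12) + 22) = -241/(√(-3 + 60) + 22) = -241/(√57 + 22) = -241/(22 + √57)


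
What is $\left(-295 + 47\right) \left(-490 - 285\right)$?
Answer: $192200$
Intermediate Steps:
$\left(-295 + 47\right) \left(-490 - 285\right) = \left(-248\right) \left(-775\right) = 192200$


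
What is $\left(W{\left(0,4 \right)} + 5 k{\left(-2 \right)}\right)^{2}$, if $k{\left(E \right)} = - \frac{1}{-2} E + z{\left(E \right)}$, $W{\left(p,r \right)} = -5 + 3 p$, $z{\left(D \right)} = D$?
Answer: $400$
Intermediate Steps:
$k{\left(E \right)} = \frac{3 E}{2}$ ($k{\left(E \right)} = - \frac{1}{-2} E + E = \left(-1\right) \left(- \frac{1}{2}\right) E + E = \frac{E}{2} + E = \frac{3 E}{2}$)
$\left(W{\left(0,4 \right)} + 5 k{\left(-2 \right)}\right)^{2} = \left(\left(-5 + 3 \cdot 0\right) + 5 \cdot \frac{3}{2} \left(-2\right)\right)^{2} = \left(\left(-5 + 0\right) + 5 \left(-3\right)\right)^{2} = \left(-5 - 15\right)^{2} = \left(-20\right)^{2} = 400$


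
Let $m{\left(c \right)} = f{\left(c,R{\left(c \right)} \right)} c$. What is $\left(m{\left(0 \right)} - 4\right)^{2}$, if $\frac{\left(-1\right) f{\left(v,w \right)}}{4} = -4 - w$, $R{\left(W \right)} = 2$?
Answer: $16$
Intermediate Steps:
$f{\left(v,w \right)} = 16 + 4 w$ ($f{\left(v,w \right)} = - 4 \left(-4 - w\right) = 16 + 4 w$)
$m{\left(c \right)} = 24 c$ ($m{\left(c \right)} = \left(16 + 4 \cdot 2\right) c = \left(16 + 8\right) c = 24 c$)
$\left(m{\left(0 \right)} - 4\right)^{2} = \left(24 \cdot 0 - 4\right)^{2} = \left(0 - 4\right)^{2} = \left(-4\right)^{2} = 16$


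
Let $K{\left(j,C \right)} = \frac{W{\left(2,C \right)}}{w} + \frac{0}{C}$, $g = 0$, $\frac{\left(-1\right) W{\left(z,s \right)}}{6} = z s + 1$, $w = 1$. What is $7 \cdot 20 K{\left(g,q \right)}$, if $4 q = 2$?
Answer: $-1680$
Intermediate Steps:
$W{\left(z,s \right)} = -6 - 6 s z$ ($W{\left(z,s \right)} = - 6 \left(z s + 1\right) = - 6 \left(s z + 1\right) = - 6 \left(1 + s z\right) = -6 - 6 s z$)
$q = \frac{1}{2}$ ($q = \frac{1}{4} \cdot 2 = \frac{1}{2} \approx 0.5$)
$K{\left(j,C \right)} = -6 - 12 C$ ($K{\left(j,C \right)} = \frac{-6 - 6 C 2}{1} + \frac{0}{C} = \left(-6 - 12 C\right) 1 + 0 = \left(-6 - 12 C\right) + 0 = -6 - 12 C$)
$7 \cdot 20 K{\left(g,q \right)} = 7 \cdot 20 \left(-6 - 6\right) = 140 \left(-6 - 6\right) = 140 \left(-12\right) = -1680$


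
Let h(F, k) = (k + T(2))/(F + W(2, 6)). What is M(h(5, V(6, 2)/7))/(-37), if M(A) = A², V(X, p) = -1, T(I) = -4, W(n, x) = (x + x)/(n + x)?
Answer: -3364/306397 ≈ -0.010979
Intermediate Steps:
W(n, x) = 2*x/(n + x) (W(n, x) = (2*x)/(n + x) = 2*x/(n + x))
h(F, k) = (-4 + k)/(3/2 + F) (h(F, k) = (k - 4)/(F + 2*6/(2 + 6)) = (-4 + k)/(F + 2*6/8) = (-4 + k)/(F + 2*6*(⅛)) = (-4 + k)/(F + 3/2) = (-4 + k)/(3/2 + F))
M(h(5, V(6, 2)/7))/(-37) = (2*(-4 - 1/7)/(3 + 2*5))²/(-37) = (2*(-4 - 1*⅐)/(3 + 10))²*(-1/37) = (2*(-4 - ⅐)/13)²*(-1/37) = (2*(1/13)*(-29/7))²*(-1/37) = (-58/91)²*(-1/37) = (3364/8281)*(-1/37) = -3364/306397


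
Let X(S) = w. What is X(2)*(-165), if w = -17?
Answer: 2805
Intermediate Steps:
X(S) = -17
X(2)*(-165) = -17*(-165) = 2805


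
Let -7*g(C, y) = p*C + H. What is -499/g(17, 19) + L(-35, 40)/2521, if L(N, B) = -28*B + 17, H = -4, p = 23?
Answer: 8378992/975627 ≈ 8.5883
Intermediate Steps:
L(N, B) = 17 - 28*B
g(C, y) = 4/7 - 23*C/7 (g(C, y) = -(23*C - 4)/7 = -(-4 + 23*C)/7 = 4/7 - 23*C/7)
-499/g(17, 19) + L(-35, 40)/2521 = -499/(4/7 - 23/7*17) + (17 - 28*40)/2521 = -499/(4/7 - 391/7) + (17 - 1120)*(1/2521) = -499/(-387/7) - 1103*1/2521 = -499*(-7/387) - 1103/2521 = 3493/387 - 1103/2521 = 8378992/975627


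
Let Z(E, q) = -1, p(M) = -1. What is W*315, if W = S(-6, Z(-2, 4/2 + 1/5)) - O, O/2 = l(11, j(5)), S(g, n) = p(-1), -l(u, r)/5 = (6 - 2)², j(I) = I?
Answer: 50085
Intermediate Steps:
l(u, r) = -80 (l(u, r) = -5*(6 - 2)² = -5*4² = -5*16 = -80)
S(g, n) = -1
O = -160 (O = 2*(-80) = -160)
W = 159 (W = -1 - 1*(-160) = -1 + 160 = 159)
W*315 = 159*315 = 50085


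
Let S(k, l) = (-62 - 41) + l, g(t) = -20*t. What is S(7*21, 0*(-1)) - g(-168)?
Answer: -3463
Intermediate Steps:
S(k, l) = -103 + l
S(7*21, 0*(-1)) - g(-168) = (-103 + 0*(-1)) - (-20)*(-168) = (-103 + 0) - 1*3360 = -103 - 3360 = -3463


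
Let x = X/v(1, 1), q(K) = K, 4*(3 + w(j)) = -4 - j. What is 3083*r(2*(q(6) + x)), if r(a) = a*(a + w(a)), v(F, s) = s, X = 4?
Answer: 678260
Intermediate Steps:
w(j) = -4 - j/4 (w(j) = -3 + (-4 - j)/4 = -3 + (-1 - j/4) = -4 - j/4)
x = 4 (x = 4/1 = 4*1 = 4)
r(a) = a*(-4 + 3*a/4) (r(a) = a*(a + (-4 - a/4)) = a*(-4 + 3*a/4))
3083*r(2*(q(6) + x)) = 3083*((2*(6 + 4))*(-16 + 3*(2*(6 + 4)))/4) = 3083*((2*10)*(-16 + 3*(2*10))/4) = 3083*((¼)*20*(-16 + 3*20)) = 3083*((¼)*20*(-16 + 60)) = 3083*((¼)*20*44) = 3083*220 = 678260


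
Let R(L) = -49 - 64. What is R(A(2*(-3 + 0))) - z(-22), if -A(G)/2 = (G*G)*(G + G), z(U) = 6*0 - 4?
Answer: -109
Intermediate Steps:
z(U) = -4 (z(U) = 0 - 4 = -4)
A(G) = -4*G**3 (A(G) = -2*G*G*(G + G) = -2*G**2*2*G = -4*G**3)
R(L) = -113
R(A(2*(-3 + 0))) - z(-22) = -113 - 1*(-4) = -113 + 4 = -109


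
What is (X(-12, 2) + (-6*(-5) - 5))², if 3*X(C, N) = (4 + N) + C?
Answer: 529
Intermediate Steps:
X(C, N) = 4/3 + C/3 + N/3 (X(C, N) = ((4 + N) + C)/3 = (4 + C + N)/3 = 4/3 + C/3 + N/3)
(X(-12, 2) + (-6*(-5) - 5))² = ((4/3 + (⅓)*(-12) + (⅓)*2) + (-6*(-5) - 5))² = ((4/3 - 4 + ⅔) + (30 - 5))² = (-2 + 25)² = 23² = 529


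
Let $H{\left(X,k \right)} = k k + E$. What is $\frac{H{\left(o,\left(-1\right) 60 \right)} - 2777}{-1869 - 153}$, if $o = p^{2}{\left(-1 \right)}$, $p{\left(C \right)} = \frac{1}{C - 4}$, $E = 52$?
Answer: $- \frac{875}{2022} \approx -0.43274$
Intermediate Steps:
$p{\left(C \right)} = \frac{1}{-4 + C}$
$o = \frac{1}{25}$ ($o = \left(\frac{1}{-4 - 1}\right)^{2} = \left(\frac{1}{-5}\right)^{2} = \left(- \frac{1}{5}\right)^{2} = \frac{1}{25} \approx 0.04$)
$H{\left(X,k \right)} = 52 + k^{2}$ ($H{\left(X,k \right)} = k k + 52 = k^{2} + 52 = 52 + k^{2}$)
$\frac{H{\left(o,\left(-1\right) 60 \right)} - 2777}{-1869 - 153} = \frac{\left(52 + \left(\left(-1\right) 60\right)^{2}\right) - 2777}{-1869 - 153} = \frac{\left(52 + \left(-60\right)^{2}\right) - 2777}{-1869 + \left(-1356 + 1203\right)} = \frac{\left(52 + 3600\right) - 2777}{-1869 - 153} = \frac{3652 - 2777}{-2022} = 875 \left(- \frac{1}{2022}\right) = - \frac{875}{2022}$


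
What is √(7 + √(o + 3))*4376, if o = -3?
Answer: 4376*√7 ≈ 11578.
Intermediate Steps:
√(7 + √(o + 3))*4376 = √(7 + √(-3 + 3))*4376 = √(7 + √0)*4376 = √(7 + 0)*4376 = √7*4376 = 4376*√7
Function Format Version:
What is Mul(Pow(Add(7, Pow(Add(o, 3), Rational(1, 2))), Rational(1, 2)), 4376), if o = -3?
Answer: Mul(4376, Pow(7, Rational(1, 2))) ≈ 11578.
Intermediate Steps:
Mul(Pow(Add(7, Pow(Add(o, 3), Rational(1, 2))), Rational(1, 2)), 4376) = Mul(Pow(Add(7, Pow(Add(-3, 3), Rational(1, 2))), Rational(1, 2)), 4376) = Mul(Pow(Add(7, Pow(0, Rational(1, 2))), Rational(1, 2)), 4376) = Mul(Pow(Add(7, 0), Rational(1, 2)), 4376) = Mul(Pow(7, Rational(1, 2)), 4376) = Mul(4376, Pow(7, Rational(1, 2)))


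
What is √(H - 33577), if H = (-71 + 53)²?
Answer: I*√33253 ≈ 182.35*I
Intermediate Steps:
H = 324 (H = (-18)² = 324)
√(H - 33577) = √(324 - 33577) = √(-33253) = I*√33253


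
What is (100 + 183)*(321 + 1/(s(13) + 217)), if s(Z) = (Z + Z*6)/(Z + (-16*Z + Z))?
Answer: 39335585/433 ≈ 90844.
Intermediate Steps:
s(Z) = -½ (s(Z) = (Z + 6*Z)/(Z - 15*Z) = (7*Z)/((-14*Z)) = (7*Z)*(-1/(14*Z)) = -½)
(100 + 183)*(321 + 1/(s(13) + 217)) = (100 + 183)*(321 + 1/(-½ + 217)) = 283*(321 + 1/(433/2)) = 283*(321 + 2/433) = 283*(138995/433) = 39335585/433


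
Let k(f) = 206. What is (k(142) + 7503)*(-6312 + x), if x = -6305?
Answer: -97264453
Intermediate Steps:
(k(142) + 7503)*(-6312 + x) = (206 + 7503)*(-6312 - 6305) = 7709*(-12617) = -97264453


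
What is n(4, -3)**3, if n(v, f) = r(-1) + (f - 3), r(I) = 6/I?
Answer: -1728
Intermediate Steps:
n(v, f) = -9 + f (n(v, f) = 6/(-1) + (f - 3) = 6*(-1) + (-3 + f) = -6 + (-3 + f) = -9 + f)
n(4, -3)**3 = (-9 - 3)**3 = (-12)**3 = -1728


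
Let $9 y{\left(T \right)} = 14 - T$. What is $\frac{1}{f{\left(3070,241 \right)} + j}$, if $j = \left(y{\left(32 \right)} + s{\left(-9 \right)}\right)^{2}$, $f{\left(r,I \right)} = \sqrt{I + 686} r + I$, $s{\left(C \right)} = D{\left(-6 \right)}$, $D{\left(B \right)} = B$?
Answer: $- \frac{61}{1747357855} + \frac{1842 \sqrt{103}}{1747357855} \approx 1.0664 \cdot 10^{-5}$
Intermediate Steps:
$s{\left(C \right)} = -6$
$y{\left(T \right)} = \frac{14}{9} - \frac{T}{9}$ ($y{\left(T \right)} = \frac{14 - T}{9} = \frac{14}{9} - \frac{T}{9}$)
$f{\left(r,I \right)} = I + r \sqrt{686 + I}$ ($f{\left(r,I \right)} = \sqrt{686 + I} r + I = r \sqrt{686 + I} + I = I + r \sqrt{686 + I}$)
$j = 64$ ($j = \left(\left(\frac{14}{9} - \frac{32}{9}\right) - 6\right)^{2} = \left(-2 - 6\right)^{2} = \left(-8\right)^{2} = 64$)
$\frac{1}{f{\left(3070,241 \right)} + j} = \frac{1}{\left(241 + 3070 \sqrt{686 + 241}\right) + 64} = \frac{1}{\left(241 + 3070 \sqrt{927}\right) + 64} = \frac{1}{\left(241 + 3070 \cdot 3 \sqrt{103}\right) + 64} = \frac{1}{\left(241 + 9210 \sqrt{103}\right) + 64} = \frac{1}{305 + 9210 \sqrt{103}}$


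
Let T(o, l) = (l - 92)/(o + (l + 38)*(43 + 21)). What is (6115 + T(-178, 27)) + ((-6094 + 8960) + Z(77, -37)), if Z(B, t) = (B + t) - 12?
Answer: 35873773/3982 ≈ 9009.0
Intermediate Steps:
T(o, l) = (-92 + l)/(2432 + o + 64*l) (T(o, l) = (-92 + l)/(o + (38 + l)*64) = (-92 + l)/(o + (2432 + 64*l)) = (-92 + l)/(2432 + o + 64*l))
Z(B, t) = -12 + B + t
(6115 + T(-178, 27)) + ((-6094 + 8960) + Z(77, -37)) = (6115 + (-92 + 27)/(2432 - 178 + 64*27)) + ((-6094 + 8960) + (-12 + 77 - 37)) = (6115 - 65/(2432 - 178 + 1728)) + (2866 + 28) = (6115 - 65/3982) + 2894 = 24349865/3982 + 2894 = 35873773/3982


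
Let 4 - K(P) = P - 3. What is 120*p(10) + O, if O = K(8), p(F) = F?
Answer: 1199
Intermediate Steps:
K(P) = 7 - P (K(P) = 4 - (P - 3) = 4 - (-3 + P) = 4 + (3 - P) = 7 - P)
O = -1 (O = 7 - 1*8 = 7 - 8 = -1)
120*p(10) + O = 120*10 - 1 = 1200 - 1 = 1199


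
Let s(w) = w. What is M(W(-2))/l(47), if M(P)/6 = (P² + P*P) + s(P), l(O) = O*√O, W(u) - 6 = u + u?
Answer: 60*√47/2209 ≈ 0.18621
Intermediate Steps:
W(u) = 6 + 2*u (W(u) = 6 + (u + u) = 6 + 2*u)
l(O) = O^(3/2)
M(P) = 6*P + 12*P² (M(P) = 6*((P² + P*P) + P) = 6*((P² + P²) + P) = 6*(2*P² + P) = 6*(P + 2*P²) = 6*P + 12*P²)
M(W(-2))/l(47) = (6*(6 + 2*(-2))*(1 + 2*(6 + 2*(-2))))/(47^(3/2)) = (6*(6 - 4)*(1 + 2*(6 - 4)))/((47*√47)) = (6*2*(1 + 2*2))*(√47/2209) = (6*2*(1 + 4))*(√47/2209) = (6*2*5)*(√47/2209) = 60*(√47/2209) = 60*√47/2209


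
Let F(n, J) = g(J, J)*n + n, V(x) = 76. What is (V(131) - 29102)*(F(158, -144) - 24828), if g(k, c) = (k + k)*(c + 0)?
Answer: -189478999556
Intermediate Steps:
g(k, c) = 2*c*k (g(k, c) = (2*k)*c = 2*c*k)
F(n, J) = n + 2*n*J² (F(n, J) = (2*J*J)*n + n = (2*J²)*n + n = 2*n*J² + n = n + 2*n*J²)
(V(131) - 29102)*(F(158, -144) - 24828) = (76 - 29102)*(158*(1 + 2*(-144)²) - 24828) = -29026*(158*(1 + 2*20736) - 24828) = -29026*(158*(1 + 41472) - 24828) = -29026*(158*41473 - 24828) = -29026*(6552734 - 24828) = -29026*6527906 = -189478999556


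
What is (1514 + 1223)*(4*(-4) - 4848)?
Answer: -13312768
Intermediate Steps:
(1514 + 1223)*(4*(-4) - 4848) = 2737*(-16 - 4848) = 2737*(-4864) = -13312768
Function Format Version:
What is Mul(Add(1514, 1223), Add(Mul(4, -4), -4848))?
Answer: -13312768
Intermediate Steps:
Mul(Add(1514, 1223), Add(Mul(4, -4), -4848)) = Mul(2737, Add(-16, -4848)) = Mul(2737, -4864) = -13312768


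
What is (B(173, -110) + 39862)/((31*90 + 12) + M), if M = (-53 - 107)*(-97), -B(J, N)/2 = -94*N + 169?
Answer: 9422/9161 ≈ 1.0285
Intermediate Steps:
B(J, N) = -338 + 188*N (B(J, N) = -2*(-94*N + 169) = -2*(169 - 94*N) = -338 + 188*N)
M = 15520 (M = -160*(-97) = 15520)
(B(173, -110) + 39862)/((31*90 + 12) + M) = ((-338 + 188*(-110)) + 39862)/((31*90 + 12) + 15520) = ((-338 - 20680) + 39862)/((2790 + 12) + 15520) = (-21018 + 39862)/(2802 + 15520) = 18844/18322 = 18844*(1/18322) = 9422/9161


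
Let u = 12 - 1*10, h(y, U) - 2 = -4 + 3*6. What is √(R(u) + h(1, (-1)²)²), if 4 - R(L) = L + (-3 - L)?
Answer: √263 ≈ 16.217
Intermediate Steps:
h(y, U) = 16 (h(y, U) = 2 + (-4 + 3*6) = 2 + (-4 + 18) = 2 + 14 = 16)
u = 2 (u = 12 - 10 = 2)
R(L) = 7 (R(L) = 4 - (L + (-3 - L)) = 4 - 1*(-3) = 4 + 3 = 7)
√(R(u) + h(1, (-1)²)²) = √(7 + 16²) = √(7 + 256) = √263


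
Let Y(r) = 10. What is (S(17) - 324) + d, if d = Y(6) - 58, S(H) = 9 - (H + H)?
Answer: -397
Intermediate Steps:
S(H) = 9 - 2*H
d = -48 (d = 10 - 58 = -48)
(S(17) - 324) + d = ((9 - 2*17) - 324) - 48 = ((9 - 34) - 324) - 48 = (-25 - 324) - 48 = -349 - 48 = -397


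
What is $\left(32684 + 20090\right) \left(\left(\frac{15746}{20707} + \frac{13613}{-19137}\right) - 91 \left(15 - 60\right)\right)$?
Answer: $\frac{85638719267659984}{396269859} \approx 2.1611 \cdot 10^{8}$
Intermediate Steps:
$\left(32684 + 20090\right) \left(\left(\frac{15746}{20707} + \frac{13613}{-19137}\right) - 91 \left(15 - 60\right)\right) = 52774 \left(\left(15746 \cdot \frac{1}{20707} + 13613 \left(- \frac{1}{19137}\right)\right) - -4095\right) = 52774 \left(\left(\frac{15746}{20707} - \frac{13613}{19137}\right) + 4095\right) = 52774 \left(\frac{19446811}{396269859} + 4095\right) = 52774 \cdot \frac{1622744519416}{396269859} = \frac{85638719267659984}{396269859}$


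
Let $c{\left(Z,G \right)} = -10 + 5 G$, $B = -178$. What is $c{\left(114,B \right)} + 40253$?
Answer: $39353$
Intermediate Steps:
$c{\left(114,B \right)} + 40253 = \left(-10 + 5 \left(-178\right)\right) + 40253 = \left(-10 - 890\right) + 40253 = -900 + 40253 = 39353$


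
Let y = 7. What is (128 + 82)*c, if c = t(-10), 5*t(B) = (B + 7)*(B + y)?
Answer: 378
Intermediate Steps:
t(B) = (7 + B)**2/5 (t(B) = ((B + 7)*(B + 7))/5 = ((7 + B)*(7 + B))/5 = (7 + B)**2/5)
c = 9/5 (c = 49/5 + (1/5)*(-10)**2 + (14/5)*(-10) = 49/5 + (1/5)*100 - 28 = 49/5 + 20 - 28 = 9/5 ≈ 1.8000)
(128 + 82)*c = (128 + 82)*(9/5) = 210*(9/5) = 378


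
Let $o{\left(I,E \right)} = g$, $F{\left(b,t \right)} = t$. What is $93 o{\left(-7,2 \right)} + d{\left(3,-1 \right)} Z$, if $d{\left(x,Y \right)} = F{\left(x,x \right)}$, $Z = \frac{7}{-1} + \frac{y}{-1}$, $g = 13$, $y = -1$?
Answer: $1191$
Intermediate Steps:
$Z = -6$ ($Z = \frac{7}{-1} - \frac{1}{-1} = 7 \left(-1\right) - -1 = -7 + 1 = -6$)
$o{\left(I,E \right)} = 13$
$d{\left(x,Y \right)} = x$
$93 o{\left(-7,2 \right)} + d{\left(3,-1 \right)} Z = 93 \cdot 13 + 3 \left(-6\right) = 1209 - 18 = 1191$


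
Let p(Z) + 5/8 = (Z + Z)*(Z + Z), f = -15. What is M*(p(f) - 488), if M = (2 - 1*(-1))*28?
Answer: 69111/2 ≈ 34556.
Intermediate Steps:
p(Z) = -5/8 + 4*Z² (p(Z) = -5/8 + (Z + Z)*(Z + Z) = -5/8 + (2*Z)*(2*Z) = -5/8 + 4*Z²)
M = 84 (M = (2 + 1)*28 = 3*28 = 84)
M*(p(f) - 488) = 84*((-5/8 + 4*(-15)²) - 488) = 84*((-5/8 + 4*225) - 488) = 84*((-5/8 + 900) - 488) = 84*(7195/8 - 488) = 84*(3291/8) = 69111/2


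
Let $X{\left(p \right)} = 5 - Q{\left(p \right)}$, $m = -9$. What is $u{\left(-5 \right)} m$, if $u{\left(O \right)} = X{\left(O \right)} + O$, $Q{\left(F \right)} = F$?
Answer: $-45$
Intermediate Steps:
$X{\left(p \right)} = 5 - p$
$u{\left(O \right)} = 5$ ($u{\left(O \right)} = \left(5 - O\right) + O = 5$)
$u{\left(-5 \right)} m = 5 \left(-9\right) = -45$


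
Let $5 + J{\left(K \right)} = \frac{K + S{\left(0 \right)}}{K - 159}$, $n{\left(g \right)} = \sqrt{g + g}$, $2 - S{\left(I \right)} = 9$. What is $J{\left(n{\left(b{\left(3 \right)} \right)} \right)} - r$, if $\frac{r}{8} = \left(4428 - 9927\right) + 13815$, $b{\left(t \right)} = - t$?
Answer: $- \frac{560806284}{8429} - \frac{152 i \sqrt{6}}{25287} \approx -66533.0 - 0.014724 i$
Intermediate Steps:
$S{\left(I \right)} = -7$ ($S{\left(I \right)} = 2 - 9 = -7$)
$n{\left(g \right)} = \sqrt{2} \sqrt{g}$ ($n{\left(g \right)} = \sqrt{2 g} = \sqrt{2} \sqrt{g}$)
$r = 66528$ ($r = 8 \left(\left(4428 - 9927\right) + 13815\right) = 8 \left(-5499 + 13815\right) = 8 \cdot 8316 = 66528$)
$J{\left(K \right)} = -5 + \frac{-7 + K}{-159 + K}$ ($J{\left(K \right)} = -5 + \frac{K - 7}{K - 159} = -5 + \frac{-7 + K}{-159 + K}$)
$J{\left(n{\left(b{\left(3 \right)} \right)} \right)} - r = \frac{4 \left(197 - \sqrt{2} \sqrt{\left(-1\right) 3}\right)}{-159 + \sqrt{2} \sqrt{\left(-1\right) 3}} - 66528 = \frac{4 \left(197 - \sqrt{2} \sqrt{-3}\right)}{-159 + \sqrt{2} \sqrt{-3}} - 66528 = \frac{4 \left(197 - \sqrt{2} i \sqrt{3}\right)}{-159 + \sqrt{2} i \sqrt{3}} - 66528 = \frac{4 \left(197 - i \sqrt{6}\right)}{-159 + i \sqrt{6}} - 66528 = -66528 + \frac{4 \left(197 - i \sqrt{6}\right)}{-159 + i \sqrt{6}}$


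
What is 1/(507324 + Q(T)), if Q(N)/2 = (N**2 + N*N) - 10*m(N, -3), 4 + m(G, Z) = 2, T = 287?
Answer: 1/836840 ≈ 1.1950e-6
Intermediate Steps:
m(G, Z) = -2 (m(G, Z) = -4 + 2 = -2)
Q(N) = 40 + 4*N**2 (Q(N) = 2*((N**2 + N*N) - 10*(-2)) = 2*((N**2 + N**2) + 20) = 2*(2*N**2 + 20) = 2*(20 + 2*N**2) = 40 + 4*N**2)
1/(507324 + Q(T)) = 1/(507324 + (40 + 4*287**2)) = 1/(507324 + (40 + 4*82369)) = 1/(507324 + (40 + 329476)) = 1/(507324 + 329516) = 1/836840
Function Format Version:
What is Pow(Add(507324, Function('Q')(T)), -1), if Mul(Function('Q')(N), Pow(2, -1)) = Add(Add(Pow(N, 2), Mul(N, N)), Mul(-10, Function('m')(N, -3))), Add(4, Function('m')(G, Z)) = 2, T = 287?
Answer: Rational(1, 836840) ≈ 1.1950e-6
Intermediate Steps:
Function('m')(G, Z) = -2 (Function('m')(G, Z) = Add(-4, 2) = -2)
Function('Q')(N) = Add(40, Mul(4, Pow(N, 2))) (Function('Q')(N) = Mul(2, Add(Add(Pow(N, 2), Mul(N, N)), Mul(-10, -2))) = Mul(2, Add(Add(Pow(N, 2), Pow(N, 2)), 20)) = Mul(2, Add(Mul(2, Pow(N, 2)), 20)) = Mul(2, Add(20, Mul(2, Pow(N, 2)))) = Add(40, Mul(4, Pow(N, 2))))
Pow(Add(507324, Function('Q')(T)), -1) = Pow(Add(507324, Add(40, Mul(4, Pow(287, 2)))), -1) = Pow(Add(507324, Add(40, Mul(4, 82369))), -1) = Pow(Add(507324, Add(40, 329476)), -1) = Pow(Add(507324, 329516), -1) = Pow(836840, -1) = Rational(1, 836840)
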